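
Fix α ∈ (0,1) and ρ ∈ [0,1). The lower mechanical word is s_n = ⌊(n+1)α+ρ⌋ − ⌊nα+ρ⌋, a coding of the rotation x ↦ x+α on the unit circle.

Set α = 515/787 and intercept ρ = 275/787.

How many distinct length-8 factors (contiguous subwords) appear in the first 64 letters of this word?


9

t_n = ⌊(n·515+275)/787⌋ for n = 0 … 64:
  n=0…9: ⌊275/787⌋=0 ⌊790/787⌋=1 ⌊1305/787⌋=1 ⌊1820/787⌋=2 ⌊2335/787⌋=2 ⌊2850/787⌋=3 ⌊3365/787⌋=4 ⌊3880/787⌋=4 ⌊4395/787⌋=5 ⌊4910/787⌋=6
  n=10…19: ⌊5425/787⌋=6 ⌊5940/787⌋=7 ⌊6455/787⌋=8 ⌊6970/787⌋=8 ⌊7485/787⌋=9 ⌊8000/787⌋=10 ⌊8515/787⌋=10 ⌊9030/787⌋=11 ⌊9545/787⌋=12 ⌊10060/787⌋=12
  n=20…29: ⌊10575/787⌋=13 ⌊11090/787⌋=14 ⌊11605/787⌋=14 ⌊12120/787⌋=15 ⌊12635/787⌋=16 ⌊13150/787⌋=16 ⌊13665/787⌋=17 ⌊14180/787⌋=18 ⌊14695/787⌋=18 ⌊15210/787⌋=19
  n=30…39: ⌊15725/787⌋=19 ⌊16240/787⌋=20 ⌊16755/787⌋=21 ⌊17270/787⌋=21 ⌊17785/787⌋=22 ⌊18300/787⌋=23 ⌊18815/787⌋=23 ⌊19330/787⌋=24 ⌊19845/787⌋=25 ⌊20360/787⌋=25
  n=40…49: ⌊20875/787⌋=26 ⌊21390/787⌋=27 ⌊21905/787⌋=27 ⌊22420/787⌋=28 ⌊22935/787⌋=29 ⌊23450/787⌋=29 ⌊23965/787⌋=30 ⌊24480/787⌋=31 ⌊24995/787⌋=31 ⌊25510/787⌋=32
  n=50…59: ⌊26025/787⌋=33 ⌊26540/787⌋=33 ⌊27055/787⌋=34 ⌊27570/787⌋=35 ⌊28085/787⌋=35 ⌊28600/787⌋=36 ⌊29115/787⌋=36 ⌊29630/787⌋=37 ⌊30145/787⌋=38 ⌊30660/787⌋=38
  n=60…64: ⌊31175/787⌋=39 ⌊31690/787⌋=40 ⌊32205/787⌋=40 ⌊32720/787⌋=41 ⌊33235/787⌋=42
s_n = t_(n+1) − t_n for n = 0 … 63 gives
prefix = 1010110110110110110110110110101101101101101101101101101011011011
slide a length-8 window over [0..7] … [56..63] (57 windows); first occurrence of each distinct factor:
  [  0..  7] 10101101
  [  1..  8] 01011011
  [  2..  9] 10110110
  [  3.. 10] 01101101
  [  4.. 11] 11011011
  [ 22.. 29] 11011010
  [ 23.. 30] 10110101
  [ 24.. 31] 01101011
  [ 25.. 32] 11010110
  (the other 48 windows repeat one of these)
distinct factors: {01011011, 01101011, 01101101, 10101101, 10110101, 10110110, 11010110, 11011010, 11011011}
count = 9  (Sturmian bound for length 8 is 9)


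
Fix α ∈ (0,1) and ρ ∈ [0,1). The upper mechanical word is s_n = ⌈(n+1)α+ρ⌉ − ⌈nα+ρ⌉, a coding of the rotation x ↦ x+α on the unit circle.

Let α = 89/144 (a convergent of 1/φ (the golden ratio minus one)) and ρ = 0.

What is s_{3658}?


(n+1)α + ρ = (3659·89) / 144 = 325651/144
nα + ρ     = (3658·89) / 144 = 325562/144
⌈325651/144⌉ = 2262,  ⌈325562/144⌉ = 2261
s_{3658} = 2262 − 2261 = 1

1


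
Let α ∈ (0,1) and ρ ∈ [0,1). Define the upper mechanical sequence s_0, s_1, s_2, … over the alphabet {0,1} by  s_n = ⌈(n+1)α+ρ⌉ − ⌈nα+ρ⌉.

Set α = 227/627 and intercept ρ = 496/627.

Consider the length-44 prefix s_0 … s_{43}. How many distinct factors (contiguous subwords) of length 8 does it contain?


t_n = ⌈(n·227+496)/627⌉ for n = 0 … 44:
  n=0…9: ⌈496/627⌉=1 ⌈723/627⌉=2 ⌈950/627⌉=2 ⌈1177/627⌉=2 ⌈1404/627⌉=3 ⌈1631/627⌉=3 ⌈1858/627⌉=3 ⌈2085/627⌉=4 ⌈2312/627⌉=4 ⌈2539/627⌉=5
  n=10…19: ⌈2766/627⌉=5 ⌈2993/627⌉=5 ⌈3220/627⌉=6 ⌈3447/627⌉=6 ⌈3674/627⌉=6 ⌈3901/627⌉=7 ⌈4128/627⌉=7 ⌈4355/627⌉=7 ⌈4582/627⌉=8 ⌈4809/627⌉=8
  n=20…29: ⌈5036/627⌉=9 ⌈5263/627⌉=9 ⌈5490/627⌉=9 ⌈5717/627⌉=10 ⌈5944/627⌉=10 ⌈6171/627⌉=10 ⌈6398/627⌉=11 ⌈6625/627⌉=11 ⌈6852/627⌉=11 ⌈7079/627⌉=12
  n=30…39: ⌈7306/627⌉=12 ⌈7533/627⌉=13 ⌈7760/627⌉=13 ⌈7987/627⌉=13 ⌈8214/627⌉=14 ⌈8441/627⌉=14 ⌈8668/627⌉=14 ⌈8895/627⌉=15 ⌈9122/627⌉=15 ⌈9349/627⌉=15
  n=40…44: ⌈9576/627⌉=16 ⌈9803/627⌉=16 ⌈10030/627⌉=16 ⌈10257/627⌉=17 ⌈10484/627⌉=17
s_n = t_(n+1) − t_n for n = 0 … 43 gives
prefix = 10010010100100100101001001001010010010010010
slide a length-8 window over [0..7] … [36..43] (37 windows); first occurrence of each distinct factor:
  [  0..  7] 10010010
  [  1..  8] 00100101
  [  2..  9] 01001010
  [  3.. 10] 10010100
  [  4.. 11] 00101001
  [  5.. 12] 01010010
  [  6.. 13] 10100100
  [  7.. 14] 01001001
  [  9.. 16] 00100100
  (the other 28 windows repeat one of these)
distinct factors: {00100100, 00100101, 00101001, 01001001, 01001010, 01010010, 10010010, 10010100, 10100100}
count = 9  (Sturmian bound for length 8 is 9)

9


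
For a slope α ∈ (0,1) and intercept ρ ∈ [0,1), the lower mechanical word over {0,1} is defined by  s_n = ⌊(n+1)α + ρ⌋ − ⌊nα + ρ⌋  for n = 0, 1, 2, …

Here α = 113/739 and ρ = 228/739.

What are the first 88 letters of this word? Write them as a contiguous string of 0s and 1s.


0000100000010000010000001000001000000100000100000010000010000001000001000000100000100000

n=0: ⌊(1·113+228)/739⌋ − ⌊(0·113+228)/739⌋ = ⌊341/739⌋ − ⌊228/739⌋ = 0 − 0 = 0
n=1: ⌊(2·113+228)/739⌋ − ⌊(1·113+228)/739⌋ = ⌊454/739⌋ − ⌊341/739⌋ = 0 − 0 = 0
n=2: ⌊(3·113+228)/739⌋ − ⌊(2·113+228)/739⌋ = ⌊567/739⌋ − ⌊454/739⌋ = 0 − 0 = 0
n=3: ⌊(4·113+228)/739⌋ − ⌊(3·113+228)/739⌋ = ⌊680/739⌋ − ⌊567/739⌋ = 0 − 0 = 0
n=4: ⌊(5·113+228)/739⌋ − ⌊(4·113+228)/739⌋ = ⌊793/739⌋ − ⌊680/739⌋ = 1 − 0 = 1
n=5: ⌊(6·113+228)/739⌋ − ⌊(5·113+228)/739⌋ = ⌊906/739⌋ − ⌊793/739⌋ = 1 − 1 = 0
n=6: ⌊(7·113+228)/739⌋ − ⌊(6·113+228)/739⌋ = ⌊1019/739⌋ − ⌊906/739⌋ = 1 − 1 = 0
n=7: ⌊(8·113+228)/739⌋ − ⌊(7·113+228)/739⌋ = ⌊1132/739⌋ − ⌊1019/739⌋ = 1 − 1 = 0
n=8: ⌊(9·113+228)/739⌋ − ⌊(8·113+228)/739⌋ = ⌊1245/739⌋ − ⌊1132/739⌋ = 1 − 1 = 0
n=9: ⌊(10·113+228)/739⌋ − ⌊(9·113+228)/739⌋ = ⌊1358/739⌋ − ⌊1245/739⌋ = 1 − 1 = 0
n=10: ⌊(11·113+228)/739⌋ − ⌊(10·113+228)/739⌋ = ⌊1471/739⌋ − ⌊1358/739⌋ = 1 − 1 = 0
n=11: ⌊(12·113+228)/739⌋ − ⌊(11·113+228)/739⌋ = ⌊1584/739⌋ − ⌊1471/739⌋ = 2 − 1 = 1
n=12: ⌊(13·113+228)/739⌋ − ⌊(12·113+228)/739⌋ = ⌊1697/739⌋ − ⌊1584/739⌋ = 2 − 2 = 0
n=13: ⌊(14·113+228)/739⌋ − ⌊(13·113+228)/739⌋ = ⌊1810/739⌋ − ⌊1697/739⌋ = 2 − 2 = 0
n=14: ⌊(15·113+228)/739⌋ − ⌊(14·113+228)/739⌋ = ⌊1923/739⌋ − ⌊1810/739⌋ = 2 − 2 = 0
n=15: ⌊(16·113+228)/739⌋ − ⌊(15·113+228)/739⌋ = ⌊2036/739⌋ − ⌊1923/739⌋ = 2 − 2 = 0
n=16: ⌊(17·113+228)/739⌋ − ⌊(16·113+228)/739⌋ = ⌊2149/739⌋ − ⌊2036/739⌋ = 2 − 2 = 0
n=17: ⌊(18·113+228)/739⌋ − ⌊(17·113+228)/739⌋ = ⌊2262/739⌋ − ⌊2149/739⌋ = 3 − 2 = 1
n=18: ⌊(19·113+228)/739⌋ − ⌊(18·113+228)/739⌋ = ⌊2375/739⌋ − ⌊2262/739⌋ = 3 − 3 = 0
n=19: ⌊(20·113+228)/739⌋ − ⌊(19·113+228)/739⌋ = ⌊2488/739⌋ − ⌊2375/739⌋ = 3 − 3 = 0
n=20: ⌊(21·113+228)/739⌋ − ⌊(20·113+228)/739⌋ = ⌊2601/739⌋ − ⌊2488/739⌋ = 3 − 3 = 0
n=21: ⌊(22·113+228)/739⌋ − ⌊(21·113+228)/739⌋ = ⌊2714/739⌋ − ⌊2601/739⌋ = 3 − 3 = 0
n=22: ⌊(23·113+228)/739⌋ − ⌊(22·113+228)/739⌋ = ⌊2827/739⌋ − ⌊2714/739⌋ = 3 − 3 = 0
n=23: ⌊(24·113+228)/739⌋ − ⌊(23·113+228)/739⌋ = ⌊2940/739⌋ − ⌊2827/739⌋ = 3 − 3 = 0
n=24: ⌊(25·113+228)/739⌋ − ⌊(24·113+228)/739⌋ = ⌊3053/739⌋ − ⌊2940/739⌋ = 4 − 3 = 1
n=25: ⌊(26·113+228)/739⌋ − ⌊(25·113+228)/739⌋ = ⌊3166/739⌋ − ⌊3053/739⌋ = 4 − 4 = 0
n=26: ⌊(27·113+228)/739⌋ − ⌊(26·113+228)/739⌋ = ⌊3279/739⌋ − ⌊3166/739⌋ = 4 − 4 = 0
n=27: ⌊(28·113+228)/739⌋ − ⌊(27·113+228)/739⌋ = ⌊3392/739⌋ − ⌊3279/739⌋ = 4 − 4 = 0
n=28: ⌊(29·113+228)/739⌋ − ⌊(28·113+228)/739⌋ = ⌊3505/739⌋ − ⌊3392/739⌋ = 4 − 4 = 0
n=29: ⌊(30·113+228)/739⌋ − ⌊(29·113+228)/739⌋ = ⌊3618/739⌋ − ⌊3505/739⌋ = 4 − 4 = 0
n=30: ⌊(31·113+228)/739⌋ − ⌊(30·113+228)/739⌋ = ⌊3731/739⌋ − ⌊3618/739⌋ = 5 − 4 = 1
n=31: ⌊(32·113+228)/739⌋ − ⌊(31·113+228)/739⌋ = ⌊3844/739⌋ − ⌊3731/739⌋ = 5 − 5 = 0
n=32: ⌊(33·113+228)/739⌋ − ⌊(32·113+228)/739⌋ = ⌊3957/739⌋ − ⌊3844/739⌋ = 5 − 5 = 0
n=33: ⌊(34·113+228)/739⌋ − ⌊(33·113+228)/739⌋ = ⌊4070/739⌋ − ⌊3957/739⌋ = 5 − 5 = 0
n=34: ⌊(35·113+228)/739⌋ − ⌊(34·113+228)/739⌋ = ⌊4183/739⌋ − ⌊4070/739⌋ = 5 − 5 = 0
n=35: ⌊(36·113+228)/739⌋ − ⌊(35·113+228)/739⌋ = ⌊4296/739⌋ − ⌊4183/739⌋ = 5 − 5 = 0
n=36: ⌊(37·113+228)/739⌋ − ⌊(36·113+228)/739⌋ = ⌊4409/739⌋ − ⌊4296/739⌋ = 5 − 5 = 0
n=37: ⌊(38·113+228)/739⌋ − ⌊(37·113+228)/739⌋ = ⌊4522/739⌋ − ⌊4409/739⌋ = 6 − 5 = 1
n=38: ⌊(39·113+228)/739⌋ − ⌊(38·113+228)/739⌋ = ⌊4635/739⌋ − ⌊4522/739⌋ = 6 − 6 = 0
n=39: ⌊(40·113+228)/739⌋ − ⌊(39·113+228)/739⌋ = ⌊4748/739⌋ − ⌊4635/739⌋ = 6 − 6 = 0
n=40: ⌊(41·113+228)/739⌋ − ⌊(40·113+228)/739⌋ = ⌊4861/739⌋ − ⌊4748/739⌋ = 6 − 6 = 0
n=41: ⌊(42·113+228)/739⌋ − ⌊(41·113+228)/739⌋ = ⌊4974/739⌋ − ⌊4861/739⌋ = 6 − 6 = 0
n=42: ⌊(43·113+228)/739⌋ − ⌊(42·113+228)/739⌋ = ⌊5087/739⌋ − ⌊4974/739⌋ = 6 − 6 = 0
n=43: ⌊(44·113+228)/739⌋ − ⌊(43·113+228)/739⌋ = ⌊5200/739⌋ − ⌊5087/739⌋ = 7 − 6 = 1
n=44: ⌊(45·113+228)/739⌋ − ⌊(44·113+228)/739⌋ = ⌊5313/739⌋ − ⌊5200/739⌋ = 7 − 7 = 0
n=45: ⌊(46·113+228)/739⌋ − ⌊(45·113+228)/739⌋ = ⌊5426/739⌋ − ⌊5313/739⌋ = 7 − 7 = 0
n=46: ⌊(47·113+228)/739⌋ − ⌊(46·113+228)/739⌋ = ⌊5539/739⌋ − ⌊5426/739⌋ = 7 − 7 = 0
n=47: ⌊(48·113+228)/739⌋ − ⌊(47·113+228)/739⌋ = ⌊5652/739⌋ − ⌊5539/739⌋ = 7 − 7 = 0
n=48: ⌊(49·113+228)/739⌋ − ⌊(48·113+228)/739⌋ = ⌊5765/739⌋ − ⌊5652/739⌋ = 7 − 7 = 0
n=49: ⌊(50·113+228)/739⌋ − ⌊(49·113+228)/739⌋ = ⌊5878/739⌋ − ⌊5765/739⌋ = 7 − 7 = 0
n=50: ⌊(51·113+228)/739⌋ − ⌊(50·113+228)/739⌋ = ⌊5991/739⌋ − ⌊5878/739⌋ = 8 − 7 = 1
n=51: ⌊(52·113+228)/739⌋ − ⌊(51·113+228)/739⌋ = ⌊6104/739⌋ − ⌊5991/739⌋ = 8 − 8 = 0
n=52: ⌊(53·113+228)/739⌋ − ⌊(52·113+228)/739⌋ = ⌊6217/739⌋ − ⌊6104/739⌋ = 8 − 8 = 0
n=53: ⌊(54·113+228)/739⌋ − ⌊(53·113+228)/739⌋ = ⌊6330/739⌋ − ⌊6217/739⌋ = 8 − 8 = 0
n=54: ⌊(55·113+228)/739⌋ − ⌊(54·113+228)/739⌋ = ⌊6443/739⌋ − ⌊6330/739⌋ = 8 − 8 = 0
n=55: ⌊(56·113+228)/739⌋ − ⌊(55·113+228)/739⌋ = ⌊6556/739⌋ − ⌊6443/739⌋ = 8 − 8 = 0
n=56: ⌊(57·113+228)/739⌋ − ⌊(56·113+228)/739⌋ = ⌊6669/739⌋ − ⌊6556/739⌋ = 9 − 8 = 1
n=57: ⌊(58·113+228)/739⌋ − ⌊(57·113+228)/739⌋ = ⌊6782/739⌋ − ⌊6669/739⌋ = 9 − 9 = 0
n=58: ⌊(59·113+228)/739⌋ − ⌊(58·113+228)/739⌋ = ⌊6895/739⌋ − ⌊6782/739⌋ = 9 − 9 = 0
n=59: ⌊(60·113+228)/739⌋ − ⌊(59·113+228)/739⌋ = ⌊7008/739⌋ − ⌊6895/739⌋ = 9 − 9 = 0
n=60: ⌊(61·113+228)/739⌋ − ⌊(60·113+228)/739⌋ = ⌊7121/739⌋ − ⌊7008/739⌋ = 9 − 9 = 0
n=61: ⌊(62·113+228)/739⌋ − ⌊(61·113+228)/739⌋ = ⌊7234/739⌋ − ⌊7121/739⌋ = 9 − 9 = 0
n=62: ⌊(63·113+228)/739⌋ − ⌊(62·113+228)/739⌋ = ⌊7347/739⌋ − ⌊7234/739⌋ = 9 − 9 = 0
n=63: ⌊(64·113+228)/739⌋ − ⌊(63·113+228)/739⌋ = ⌊7460/739⌋ − ⌊7347/739⌋ = 10 − 9 = 1
n=64: ⌊(65·113+228)/739⌋ − ⌊(64·113+228)/739⌋ = ⌊7573/739⌋ − ⌊7460/739⌋ = 10 − 10 = 0
n=65: ⌊(66·113+228)/739⌋ − ⌊(65·113+228)/739⌋ = ⌊7686/739⌋ − ⌊7573/739⌋ = 10 − 10 = 0
n=66: ⌊(67·113+228)/739⌋ − ⌊(66·113+228)/739⌋ = ⌊7799/739⌋ − ⌊7686/739⌋ = 10 − 10 = 0
n=67: ⌊(68·113+228)/739⌋ − ⌊(67·113+228)/739⌋ = ⌊7912/739⌋ − ⌊7799/739⌋ = 10 − 10 = 0
n=68: ⌊(69·113+228)/739⌋ − ⌊(68·113+228)/739⌋ = ⌊8025/739⌋ − ⌊7912/739⌋ = 10 − 10 = 0
n=69: ⌊(70·113+228)/739⌋ − ⌊(69·113+228)/739⌋ = ⌊8138/739⌋ − ⌊8025/739⌋ = 11 − 10 = 1
n=70: ⌊(71·113+228)/739⌋ − ⌊(70·113+228)/739⌋ = ⌊8251/739⌋ − ⌊8138/739⌋ = 11 − 11 = 0
n=71: ⌊(72·113+228)/739⌋ − ⌊(71·113+228)/739⌋ = ⌊8364/739⌋ − ⌊8251/739⌋ = 11 − 11 = 0
n=72: ⌊(73·113+228)/739⌋ − ⌊(72·113+228)/739⌋ = ⌊8477/739⌋ − ⌊8364/739⌋ = 11 − 11 = 0
n=73: ⌊(74·113+228)/739⌋ − ⌊(73·113+228)/739⌋ = ⌊8590/739⌋ − ⌊8477/739⌋ = 11 − 11 = 0
n=74: ⌊(75·113+228)/739⌋ − ⌊(74·113+228)/739⌋ = ⌊8703/739⌋ − ⌊8590/739⌋ = 11 − 11 = 0
n=75: ⌊(76·113+228)/739⌋ − ⌊(75·113+228)/739⌋ = ⌊8816/739⌋ − ⌊8703/739⌋ = 11 − 11 = 0
n=76: ⌊(77·113+228)/739⌋ − ⌊(76·113+228)/739⌋ = ⌊8929/739⌋ − ⌊8816/739⌋ = 12 − 11 = 1
n=77: ⌊(78·113+228)/739⌋ − ⌊(77·113+228)/739⌋ = ⌊9042/739⌋ − ⌊8929/739⌋ = 12 − 12 = 0
n=78: ⌊(79·113+228)/739⌋ − ⌊(78·113+228)/739⌋ = ⌊9155/739⌋ − ⌊9042/739⌋ = 12 − 12 = 0
n=79: ⌊(80·113+228)/739⌋ − ⌊(79·113+228)/739⌋ = ⌊9268/739⌋ − ⌊9155/739⌋ = 12 − 12 = 0
n=80: ⌊(81·113+228)/739⌋ − ⌊(80·113+228)/739⌋ = ⌊9381/739⌋ − ⌊9268/739⌋ = 12 − 12 = 0
n=81: ⌊(82·113+228)/739⌋ − ⌊(81·113+228)/739⌋ = ⌊9494/739⌋ − ⌊9381/739⌋ = 12 − 12 = 0
n=82: ⌊(83·113+228)/739⌋ − ⌊(82·113+228)/739⌋ = ⌊9607/739⌋ − ⌊9494/739⌋ = 13 − 12 = 1
n=83: ⌊(84·113+228)/739⌋ − ⌊(83·113+228)/739⌋ = ⌊9720/739⌋ − ⌊9607/739⌋ = 13 − 13 = 0
n=84: ⌊(85·113+228)/739⌋ − ⌊(84·113+228)/739⌋ = ⌊9833/739⌋ − ⌊9720/739⌋ = 13 − 13 = 0
n=85: ⌊(86·113+228)/739⌋ − ⌊(85·113+228)/739⌋ = ⌊9946/739⌋ − ⌊9833/739⌋ = 13 − 13 = 0
n=86: ⌊(87·113+228)/739⌋ − ⌊(86·113+228)/739⌋ = ⌊10059/739⌋ − ⌊9946/739⌋ = 13 − 13 = 0
n=87: ⌊(88·113+228)/739⌋ − ⌊(87·113+228)/739⌋ = ⌊10172/739⌋ − ⌊10059/739⌋ = 13 − 13 = 0


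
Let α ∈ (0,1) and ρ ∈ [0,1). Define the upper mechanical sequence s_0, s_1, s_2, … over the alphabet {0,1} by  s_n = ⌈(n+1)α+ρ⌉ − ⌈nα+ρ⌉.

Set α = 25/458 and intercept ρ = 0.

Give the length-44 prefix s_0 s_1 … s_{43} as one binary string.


n=0: ⌈(1·25)/458⌉ − ⌈(0·25)/458⌉ = ⌈25/458⌉ − ⌈0/458⌉ = 1 − 0 = 1
n=1: ⌈(2·25)/458⌉ − ⌈(1·25)/458⌉ = ⌈50/458⌉ − ⌈25/458⌉ = 1 − 1 = 0
n=2: ⌈(3·25)/458⌉ − ⌈(2·25)/458⌉ = ⌈75/458⌉ − ⌈50/458⌉ = 1 − 1 = 0
n=3: ⌈(4·25)/458⌉ − ⌈(3·25)/458⌉ = ⌈100/458⌉ − ⌈75/458⌉ = 1 − 1 = 0
n=4: ⌈(5·25)/458⌉ − ⌈(4·25)/458⌉ = ⌈125/458⌉ − ⌈100/458⌉ = 1 − 1 = 0
n=5: ⌈(6·25)/458⌉ − ⌈(5·25)/458⌉ = ⌈150/458⌉ − ⌈125/458⌉ = 1 − 1 = 0
n=6: ⌈(7·25)/458⌉ − ⌈(6·25)/458⌉ = ⌈175/458⌉ − ⌈150/458⌉ = 1 − 1 = 0
n=7: ⌈(8·25)/458⌉ − ⌈(7·25)/458⌉ = ⌈200/458⌉ − ⌈175/458⌉ = 1 − 1 = 0
n=8: ⌈(9·25)/458⌉ − ⌈(8·25)/458⌉ = ⌈225/458⌉ − ⌈200/458⌉ = 1 − 1 = 0
n=9: ⌈(10·25)/458⌉ − ⌈(9·25)/458⌉ = ⌈250/458⌉ − ⌈225/458⌉ = 1 − 1 = 0
n=10: ⌈(11·25)/458⌉ − ⌈(10·25)/458⌉ = ⌈275/458⌉ − ⌈250/458⌉ = 1 − 1 = 0
n=11: ⌈(12·25)/458⌉ − ⌈(11·25)/458⌉ = ⌈300/458⌉ − ⌈275/458⌉ = 1 − 1 = 0
n=12: ⌈(13·25)/458⌉ − ⌈(12·25)/458⌉ = ⌈325/458⌉ − ⌈300/458⌉ = 1 − 1 = 0
n=13: ⌈(14·25)/458⌉ − ⌈(13·25)/458⌉ = ⌈350/458⌉ − ⌈325/458⌉ = 1 − 1 = 0
n=14: ⌈(15·25)/458⌉ − ⌈(14·25)/458⌉ = ⌈375/458⌉ − ⌈350/458⌉ = 1 − 1 = 0
n=15: ⌈(16·25)/458⌉ − ⌈(15·25)/458⌉ = ⌈400/458⌉ − ⌈375/458⌉ = 1 − 1 = 0
n=16: ⌈(17·25)/458⌉ − ⌈(16·25)/458⌉ = ⌈425/458⌉ − ⌈400/458⌉ = 1 − 1 = 0
n=17: ⌈(18·25)/458⌉ − ⌈(17·25)/458⌉ = ⌈450/458⌉ − ⌈425/458⌉ = 1 − 1 = 0
n=18: ⌈(19·25)/458⌉ − ⌈(18·25)/458⌉ = ⌈475/458⌉ − ⌈450/458⌉ = 2 − 1 = 1
n=19: ⌈(20·25)/458⌉ − ⌈(19·25)/458⌉ = ⌈500/458⌉ − ⌈475/458⌉ = 2 − 2 = 0
n=20: ⌈(21·25)/458⌉ − ⌈(20·25)/458⌉ = ⌈525/458⌉ − ⌈500/458⌉ = 2 − 2 = 0
n=21: ⌈(22·25)/458⌉ − ⌈(21·25)/458⌉ = ⌈550/458⌉ − ⌈525/458⌉ = 2 − 2 = 0
n=22: ⌈(23·25)/458⌉ − ⌈(22·25)/458⌉ = ⌈575/458⌉ − ⌈550/458⌉ = 2 − 2 = 0
n=23: ⌈(24·25)/458⌉ − ⌈(23·25)/458⌉ = ⌈600/458⌉ − ⌈575/458⌉ = 2 − 2 = 0
n=24: ⌈(25·25)/458⌉ − ⌈(24·25)/458⌉ = ⌈625/458⌉ − ⌈600/458⌉ = 2 − 2 = 0
n=25: ⌈(26·25)/458⌉ − ⌈(25·25)/458⌉ = ⌈650/458⌉ − ⌈625/458⌉ = 2 − 2 = 0
n=26: ⌈(27·25)/458⌉ − ⌈(26·25)/458⌉ = ⌈675/458⌉ − ⌈650/458⌉ = 2 − 2 = 0
n=27: ⌈(28·25)/458⌉ − ⌈(27·25)/458⌉ = ⌈700/458⌉ − ⌈675/458⌉ = 2 − 2 = 0
n=28: ⌈(29·25)/458⌉ − ⌈(28·25)/458⌉ = ⌈725/458⌉ − ⌈700/458⌉ = 2 − 2 = 0
n=29: ⌈(30·25)/458⌉ − ⌈(29·25)/458⌉ = ⌈750/458⌉ − ⌈725/458⌉ = 2 − 2 = 0
n=30: ⌈(31·25)/458⌉ − ⌈(30·25)/458⌉ = ⌈775/458⌉ − ⌈750/458⌉ = 2 − 2 = 0
n=31: ⌈(32·25)/458⌉ − ⌈(31·25)/458⌉ = ⌈800/458⌉ − ⌈775/458⌉ = 2 − 2 = 0
n=32: ⌈(33·25)/458⌉ − ⌈(32·25)/458⌉ = ⌈825/458⌉ − ⌈800/458⌉ = 2 − 2 = 0
n=33: ⌈(34·25)/458⌉ − ⌈(33·25)/458⌉ = ⌈850/458⌉ − ⌈825/458⌉ = 2 − 2 = 0
n=34: ⌈(35·25)/458⌉ − ⌈(34·25)/458⌉ = ⌈875/458⌉ − ⌈850/458⌉ = 2 − 2 = 0
n=35: ⌈(36·25)/458⌉ − ⌈(35·25)/458⌉ = ⌈900/458⌉ − ⌈875/458⌉ = 2 − 2 = 0
n=36: ⌈(37·25)/458⌉ − ⌈(36·25)/458⌉ = ⌈925/458⌉ − ⌈900/458⌉ = 3 − 2 = 1
n=37: ⌈(38·25)/458⌉ − ⌈(37·25)/458⌉ = ⌈950/458⌉ − ⌈925/458⌉ = 3 − 3 = 0
n=38: ⌈(39·25)/458⌉ − ⌈(38·25)/458⌉ = ⌈975/458⌉ − ⌈950/458⌉ = 3 − 3 = 0
n=39: ⌈(40·25)/458⌉ − ⌈(39·25)/458⌉ = ⌈1000/458⌉ − ⌈975/458⌉ = 3 − 3 = 0
n=40: ⌈(41·25)/458⌉ − ⌈(40·25)/458⌉ = ⌈1025/458⌉ − ⌈1000/458⌉ = 3 − 3 = 0
n=41: ⌈(42·25)/458⌉ − ⌈(41·25)/458⌉ = ⌈1050/458⌉ − ⌈1025/458⌉ = 3 − 3 = 0
n=42: ⌈(43·25)/458⌉ − ⌈(42·25)/458⌉ = ⌈1075/458⌉ − ⌈1050/458⌉ = 3 − 3 = 0
n=43: ⌈(44·25)/458⌉ − ⌈(43·25)/458⌉ = ⌈1100/458⌉ − ⌈1075/458⌉ = 3 − 3 = 0

10000000000000000010000000000000000010000000


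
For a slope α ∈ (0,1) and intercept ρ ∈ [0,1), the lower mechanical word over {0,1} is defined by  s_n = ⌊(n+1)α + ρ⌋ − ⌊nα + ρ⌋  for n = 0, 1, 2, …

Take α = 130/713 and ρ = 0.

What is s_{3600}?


0

(n+1)α + ρ = (3601·130) / 713 = 468130/713
nα + ρ     = (3600·130) / 713 = 468000/713
⌊468130/713⌋ = 656,  ⌊468000/713⌋ = 656
s_{3600} = 656 − 656 = 0


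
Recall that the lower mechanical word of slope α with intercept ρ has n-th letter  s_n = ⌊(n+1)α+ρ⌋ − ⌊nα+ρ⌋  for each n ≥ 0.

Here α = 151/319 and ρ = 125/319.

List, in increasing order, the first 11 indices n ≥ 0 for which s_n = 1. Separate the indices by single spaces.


n=0: ⌊276/319⌋−⌊125/319⌋ = 0−0 = 0
n=1: ⌊427/319⌋−⌊276/319⌋ = 1−0 = 1  ← one
n=2: ⌊578/319⌋−⌊427/319⌋ = 1−1 = 0
n=3: ⌊729/319⌋−⌊578/319⌋ = 2−1 = 1  ← one
n=4: ⌊880/319⌋−⌊729/319⌋ = 2−2 = 0
n=5: ⌊1031/319⌋−⌊880/319⌋ = 3−2 = 1  ← one
n=6: ⌊1182/319⌋−⌊1031/319⌋ = 3−3 = 0
n=7: ⌊1333/319⌋−⌊1182/319⌋ = 4−3 = 1  ← one
n=8: ⌊1484/319⌋−⌊1333/319⌋ = 4−4 = 0
n=9: ⌊1635/319⌋−⌊1484/319⌋ = 5−4 = 1  ← one
n=10: ⌊1786/319⌋−⌊1635/319⌋ = 5−5 = 0
n=11: ⌊1937/319⌋−⌊1786/319⌋ = 6−5 = 1  ← one
n=12: ⌊2088/319⌋−⌊1937/319⌋ = 6−6 = 0
n=13: ⌊2239/319⌋−⌊2088/319⌋ = 7−6 = 1  ← one
n=14: ⌊2390/319⌋−⌊2239/319⌋ = 7−7 = 0
n=15: ⌊2541/319⌋−⌊2390/319⌋ = 7−7 = 0
n=16: ⌊2692/319⌋−⌊2541/319⌋ = 8−7 = 1  ← one
n=17: ⌊2843/319⌋−⌊2692/319⌋ = 8−8 = 0
n=18: ⌊2994/319⌋−⌊2843/319⌋ = 9−8 = 1  ← one
n=19: ⌊3145/319⌋−⌊2994/319⌋ = 9−9 = 0
n=20: ⌊3296/319⌋−⌊3145/319⌋ = 10−9 = 1  ← one
n=21: ⌊3447/319⌋−⌊3296/319⌋ = 10−10 = 0
n=22: ⌊3598/319⌋−⌊3447/319⌋ = 11−10 = 1  ← one
positions of the first 11 ones: 1 3 5 7 9 11 13 16 18 20 22

1 3 5 7 9 11 13 16 18 20 22


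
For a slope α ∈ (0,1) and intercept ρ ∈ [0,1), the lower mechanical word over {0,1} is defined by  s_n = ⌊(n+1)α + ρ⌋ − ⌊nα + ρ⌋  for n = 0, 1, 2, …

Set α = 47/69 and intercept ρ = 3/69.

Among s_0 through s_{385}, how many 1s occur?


262

#1s = Σ_{n=0}^{385} s_n = Σ_{n=0}^{385} (⌊(n+1)α+ρ⌋ − ⌊nα+ρ⌋)
the sum telescopes: every ⌊nα+ρ⌋ with 0 < n < 386 appears once with + and once with −, leaving ⌊386α+ρ⌋ − ⌊0·α+ρ⌋
386α + ρ = (386·47 + 3) / 69 = 18145/69
ρ = 3/69
⌊18145/69⌋ = 262,  ⌊3/69⌋ = 0
#1s = 262 − 0 = 262


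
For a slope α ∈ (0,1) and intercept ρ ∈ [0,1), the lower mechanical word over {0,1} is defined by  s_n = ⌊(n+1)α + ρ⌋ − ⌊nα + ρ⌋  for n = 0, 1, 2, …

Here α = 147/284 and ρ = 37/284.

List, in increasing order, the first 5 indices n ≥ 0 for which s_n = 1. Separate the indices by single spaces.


n=0: ⌊184/284⌋−⌊37/284⌋ = 0−0 = 0
n=1: ⌊331/284⌋−⌊184/284⌋ = 1−0 = 1  ← one
n=2: ⌊478/284⌋−⌊331/284⌋ = 1−1 = 0
n=3: ⌊625/284⌋−⌊478/284⌋ = 2−1 = 1  ← one
n=4: ⌊772/284⌋−⌊625/284⌋ = 2−2 = 0
n=5: ⌊919/284⌋−⌊772/284⌋ = 3−2 = 1  ← one
n=6: ⌊1066/284⌋−⌊919/284⌋ = 3−3 = 0
n=7: ⌊1213/284⌋−⌊1066/284⌋ = 4−3 = 1  ← one
n=8: ⌊1360/284⌋−⌊1213/284⌋ = 4−4 = 0
n=9: ⌊1507/284⌋−⌊1360/284⌋ = 5−4 = 1  ← one
positions of the first 5 ones: 1 3 5 7 9

1 3 5 7 9


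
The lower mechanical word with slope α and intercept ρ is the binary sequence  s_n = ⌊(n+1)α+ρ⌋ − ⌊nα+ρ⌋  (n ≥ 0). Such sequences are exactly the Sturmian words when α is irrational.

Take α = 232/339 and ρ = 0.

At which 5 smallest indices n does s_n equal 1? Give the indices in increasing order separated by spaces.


n=0: ⌊232/339⌋−⌊0/339⌋ = 0−0 = 0
n=1: ⌊464/339⌋−⌊232/339⌋ = 1−0 = 1  ← one
n=2: ⌊696/339⌋−⌊464/339⌋ = 2−1 = 1  ← one
n=3: ⌊928/339⌋−⌊696/339⌋ = 2−2 = 0
n=4: ⌊1160/339⌋−⌊928/339⌋ = 3−2 = 1  ← one
n=5: ⌊1392/339⌋−⌊1160/339⌋ = 4−3 = 1  ← one
n=6: ⌊1624/339⌋−⌊1392/339⌋ = 4−4 = 0
n=7: ⌊1856/339⌋−⌊1624/339⌋ = 5−4 = 1  ← one
positions of the first 5 ones: 1 2 4 5 7

1 2 4 5 7


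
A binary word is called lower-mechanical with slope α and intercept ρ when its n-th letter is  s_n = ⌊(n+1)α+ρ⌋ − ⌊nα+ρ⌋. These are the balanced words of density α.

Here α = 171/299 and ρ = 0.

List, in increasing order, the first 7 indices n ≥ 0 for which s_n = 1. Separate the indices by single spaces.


1 3 5 6 8 10 12

n=0: ⌊171/299⌋−⌊0/299⌋ = 0−0 = 0
n=1: ⌊342/299⌋−⌊171/299⌋ = 1−0 = 1  ← one
n=2: ⌊513/299⌋−⌊342/299⌋ = 1−1 = 0
n=3: ⌊684/299⌋−⌊513/299⌋ = 2−1 = 1  ← one
n=4: ⌊855/299⌋−⌊684/299⌋ = 2−2 = 0
n=5: ⌊1026/299⌋−⌊855/299⌋ = 3−2 = 1  ← one
n=6: ⌊1197/299⌋−⌊1026/299⌋ = 4−3 = 1  ← one
n=7: ⌊1368/299⌋−⌊1197/299⌋ = 4−4 = 0
n=8: ⌊1539/299⌋−⌊1368/299⌋ = 5−4 = 1  ← one
n=9: ⌊1710/299⌋−⌊1539/299⌋ = 5−5 = 0
n=10: ⌊1881/299⌋−⌊1710/299⌋ = 6−5 = 1  ← one
n=11: ⌊2052/299⌋−⌊1881/299⌋ = 6−6 = 0
n=12: ⌊2223/299⌋−⌊2052/299⌋ = 7−6 = 1  ← one
positions of the first 7 ones: 1 3 5 6 8 10 12


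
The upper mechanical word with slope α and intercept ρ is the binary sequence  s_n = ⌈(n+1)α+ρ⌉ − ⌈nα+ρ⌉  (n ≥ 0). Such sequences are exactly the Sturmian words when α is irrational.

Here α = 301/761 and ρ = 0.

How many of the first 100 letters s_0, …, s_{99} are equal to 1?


#1s = Σ_{n=0}^{99} s_n = Σ_{n=0}^{99} (⌈(n+1)α+ρ⌉ − ⌈nα+ρ⌉)
the sum telescopes: every ⌈nα+ρ⌉ with 0 < n < 100 appears once with + and once with −, leaving ⌈100α+ρ⌉ − ⌈0·α+ρ⌉
100α + ρ = (100·301) / 761 = 30100/761
ρ = 0/761
⌈30100/761⌉ = 40,  ⌈0/761⌉ = 0
#1s = 40 − 0 = 40

40


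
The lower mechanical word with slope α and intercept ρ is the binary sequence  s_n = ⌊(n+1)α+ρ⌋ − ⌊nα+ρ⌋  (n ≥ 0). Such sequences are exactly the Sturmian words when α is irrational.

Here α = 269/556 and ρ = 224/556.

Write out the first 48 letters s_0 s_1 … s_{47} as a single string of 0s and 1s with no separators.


010101010101010101010101001010101010101010101010

n=0: ⌊(1·269+224)/556⌋ − ⌊(0·269+224)/556⌋ = ⌊493/556⌋ − ⌊224/556⌋ = 0 − 0 = 0
n=1: ⌊(2·269+224)/556⌋ − ⌊(1·269+224)/556⌋ = ⌊762/556⌋ − ⌊493/556⌋ = 1 − 0 = 1
n=2: ⌊(3·269+224)/556⌋ − ⌊(2·269+224)/556⌋ = ⌊1031/556⌋ − ⌊762/556⌋ = 1 − 1 = 0
n=3: ⌊(4·269+224)/556⌋ − ⌊(3·269+224)/556⌋ = ⌊1300/556⌋ − ⌊1031/556⌋ = 2 − 1 = 1
n=4: ⌊(5·269+224)/556⌋ − ⌊(4·269+224)/556⌋ = ⌊1569/556⌋ − ⌊1300/556⌋ = 2 − 2 = 0
n=5: ⌊(6·269+224)/556⌋ − ⌊(5·269+224)/556⌋ = ⌊1838/556⌋ − ⌊1569/556⌋ = 3 − 2 = 1
n=6: ⌊(7·269+224)/556⌋ − ⌊(6·269+224)/556⌋ = ⌊2107/556⌋ − ⌊1838/556⌋ = 3 − 3 = 0
n=7: ⌊(8·269+224)/556⌋ − ⌊(7·269+224)/556⌋ = ⌊2376/556⌋ − ⌊2107/556⌋ = 4 − 3 = 1
n=8: ⌊(9·269+224)/556⌋ − ⌊(8·269+224)/556⌋ = ⌊2645/556⌋ − ⌊2376/556⌋ = 4 − 4 = 0
n=9: ⌊(10·269+224)/556⌋ − ⌊(9·269+224)/556⌋ = ⌊2914/556⌋ − ⌊2645/556⌋ = 5 − 4 = 1
n=10: ⌊(11·269+224)/556⌋ − ⌊(10·269+224)/556⌋ = ⌊3183/556⌋ − ⌊2914/556⌋ = 5 − 5 = 0
n=11: ⌊(12·269+224)/556⌋ − ⌊(11·269+224)/556⌋ = ⌊3452/556⌋ − ⌊3183/556⌋ = 6 − 5 = 1
n=12: ⌊(13·269+224)/556⌋ − ⌊(12·269+224)/556⌋ = ⌊3721/556⌋ − ⌊3452/556⌋ = 6 − 6 = 0
n=13: ⌊(14·269+224)/556⌋ − ⌊(13·269+224)/556⌋ = ⌊3990/556⌋ − ⌊3721/556⌋ = 7 − 6 = 1
n=14: ⌊(15·269+224)/556⌋ − ⌊(14·269+224)/556⌋ = ⌊4259/556⌋ − ⌊3990/556⌋ = 7 − 7 = 0
n=15: ⌊(16·269+224)/556⌋ − ⌊(15·269+224)/556⌋ = ⌊4528/556⌋ − ⌊4259/556⌋ = 8 − 7 = 1
n=16: ⌊(17·269+224)/556⌋ − ⌊(16·269+224)/556⌋ = ⌊4797/556⌋ − ⌊4528/556⌋ = 8 − 8 = 0
n=17: ⌊(18·269+224)/556⌋ − ⌊(17·269+224)/556⌋ = ⌊5066/556⌋ − ⌊4797/556⌋ = 9 − 8 = 1
n=18: ⌊(19·269+224)/556⌋ − ⌊(18·269+224)/556⌋ = ⌊5335/556⌋ − ⌊5066/556⌋ = 9 − 9 = 0
n=19: ⌊(20·269+224)/556⌋ − ⌊(19·269+224)/556⌋ = ⌊5604/556⌋ − ⌊5335/556⌋ = 10 − 9 = 1
n=20: ⌊(21·269+224)/556⌋ − ⌊(20·269+224)/556⌋ = ⌊5873/556⌋ − ⌊5604/556⌋ = 10 − 10 = 0
n=21: ⌊(22·269+224)/556⌋ − ⌊(21·269+224)/556⌋ = ⌊6142/556⌋ − ⌊5873/556⌋ = 11 − 10 = 1
n=22: ⌊(23·269+224)/556⌋ − ⌊(22·269+224)/556⌋ = ⌊6411/556⌋ − ⌊6142/556⌋ = 11 − 11 = 0
n=23: ⌊(24·269+224)/556⌋ − ⌊(23·269+224)/556⌋ = ⌊6680/556⌋ − ⌊6411/556⌋ = 12 − 11 = 1
n=24: ⌊(25·269+224)/556⌋ − ⌊(24·269+224)/556⌋ = ⌊6949/556⌋ − ⌊6680/556⌋ = 12 − 12 = 0
n=25: ⌊(26·269+224)/556⌋ − ⌊(25·269+224)/556⌋ = ⌊7218/556⌋ − ⌊6949/556⌋ = 12 − 12 = 0
n=26: ⌊(27·269+224)/556⌋ − ⌊(26·269+224)/556⌋ = ⌊7487/556⌋ − ⌊7218/556⌋ = 13 − 12 = 1
n=27: ⌊(28·269+224)/556⌋ − ⌊(27·269+224)/556⌋ = ⌊7756/556⌋ − ⌊7487/556⌋ = 13 − 13 = 0
n=28: ⌊(29·269+224)/556⌋ − ⌊(28·269+224)/556⌋ = ⌊8025/556⌋ − ⌊7756/556⌋ = 14 − 13 = 1
n=29: ⌊(30·269+224)/556⌋ − ⌊(29·269+224)/556⌋ = ⌊8294/556⌋ − ⌊8025/556⌋ = 14 − 14 = 0
n=30: ⌊(31·269+224)/556⌋ − ⌊(30·269+224)/556⌋ = ⌊8563/556⌋ − ⌊8294/556⌋ = 15 − 14 = 1
n=31: ⌊(32·269+224)/556⌋ − ⌊(31·269+224)/556⌋ = ⌊8832/556⌋ − ⌊8563/556⌋ = 15 − 15 = 0
n=32: ⌊(33·269+224)/556⌋ − ⌊(32·269+224)/556⌋ = ⌊9101/556⌋ − ⌊8832/556⌋ = 16 − 15 = 1
n=33: ⌊(34·269+224)/556⌋ − ⌊(33·269+224)/556⌋ = ⌊9370/556⌋ − ⌊9101/556⌋ = 16 − 16 = 0
n=34: ⌊(35·269+224)/556⌋ − ⌊(34·269+224)/556⌋ = ⌊9639/556⌋ − ⌊9370/556⌋ = 17 − 16 = 1
n=35: ⌊(36·269+224)/556⌋ − ⌊(35·269+224)/556⌋ = ⌊9908/556⌋ − ⌊9639/556⌋ = 17 − 17 = 0
n=36: ⌊(37·269+224)/556⌋ − ⌊(36·269+224)/556⌋ = ⌊10177/556⌋ − ⌊9908/556⌋ = 18 − 17 = 1
n=37: ⌊(38·269+224)/556⌋ − ⌊(37·269+224)/556⌋ = ⌊10446/556⌋ − ⌊10177/556⌋ = 18 − 18 = 0
n=38: ⌊(39·269+224)/556⌋ − ⌊(38·269+224)/556⌋ = ⌊10715/556⌋ − ⌊10446/556⌋ = 19 − 18 = 1
n=39: ⌊(40·269+224)/556⌋ − ⌊(39·269+224)/556⌋ = ⌊10984/556⌋ − ⌊10715/556⌋ = 19 − 19 = 0
n=40: ⌊(41·269+224)/556⌋ − ⌊(40·269+224)/556⌋ = ⌊11253/556⌋ − ⌊10984/556⌋ = 20 − 19 = 1
n=41: ⌊(42·269+224)/556⌋ − ⌊(41·269+224)/556⌋ = ⌊11522/556⌋ − ⌊11253/556⌋ = 20 − 20 = 0
n=42: ⌊(43·269+224)/556⌋ − ⌊(42·269+224)/556⌋ = ⌊11791/556⌋ − ⌊11522/556⌋ = 21 − 20 = 1
n=43: ⌊(44·269+224)/556⌋ − ⌊(43·269+224)/556⌋ = ⌊12060/556⌋ − ⌊11791/556⌋ = 21 − 21 = 0
n=44: ⌊(45·269+224)/556⌋ − ⌊(44·269+224)/556⌋ = ⌊12329/556⌋ − ⌊12060/556⌋ = 22 − 21 = 1
n=45: ⌊(46·269+224)/556⌋ − ⌊(45·269+224)/556⌋ = ⌊12598/556⌋ − ⌊12329/556⌋ = 22 − 22 = 0
n=46: ⌊(47·269+224)/556⌋ − ⌊(46·269+224)/556⌋ = ⌊12867/556⌋ − ⌊12598/556⌋ = 23 − 22 = 1
n=47: ⌊(48·269+224)/556⌋ − ⌊(47·269+224)/556⌋ = ⌊13136/556⌋ − ⌊12867/556⌋ = 23 − 23 = 0


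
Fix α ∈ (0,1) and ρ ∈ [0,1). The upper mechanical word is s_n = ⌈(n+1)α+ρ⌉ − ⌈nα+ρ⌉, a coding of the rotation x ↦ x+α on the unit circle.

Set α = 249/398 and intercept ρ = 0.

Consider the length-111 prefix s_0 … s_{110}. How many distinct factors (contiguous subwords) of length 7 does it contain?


8

t_n = ⌈(n·249)/398⌉ for n = 0 … 111:
  n=0…9: ⌈0/398⌉=0 ⌈249/398⌉=1 ⌈498/398⌉=2 ⌈747/398⌉=2 ⌈996/398⌉=3 ⌈1245/398⌉=4 ⌈1494/398⌉=4 ⌈1743/398⌉=5 ⌈1992/398⌉=6 ⌈2241/398⌉=6
  n=10…19: ⌈2490/398⌉=7 ⌈2739/398⌉=7 ⌈2988/398⌉=8 ⌈3237/398⌉=9 ⌈3486/398⌉=9 ⌈3735/398⌉=10 ⌈3984/398⌉=11 ⌈4233/398⌉=11 ⌈4482/398⌉=12 ⌈4731/398⌉=12
  n=20…29: ⌈4980/398⌉=13 ⌈5229/398⌉=14 ⌈5478/398⌉=14 ⌈5727/398⌉=15 ⌈5976/398⌉=16 ⌈6225/398⌉=16 ⌈6474/398⌉=17 ⌈6723/398⌉=17 ⌈6972/398⌉=18 ⌈7221/398⌉=19
  n=30…39: ⌈7470/398⌉=19 ⌈7719/398⌉=20 ⌈7968/398⌉=21 ⌈8217/398⌉=21 ⌈8466/398⌉=22 ⌈8715/398⌉=22 ⌈8964/398⌉=23 ⌈9213/398⌉=24 ⌈9462/398⌉=24 ⌈9711/398⌉=25
  n=40…49: ⌈9960/398⌉=26 ⌈10209/398⌉=26 ⌈10458/398⌉=27 ⌈10707/398⌉=27 ⌈10956/398⌉=28 ⌈11205/398⌉=29 ⌈11454/398⌉=29 ⌈11703/398⌉=30 ⌈11952/398⌉=31 ⌈12201/398⌉=31
  n=50…59: ⌈12450/398⌉=32 ⌈12699/398⌉=32 ⌈12948/398⌉=33 ⌈13197/398⌉=34 ⌈13446/398⌉=34 ⌈13695/398⌉=35 ⌈13944/398⌉=36 ⌈14193/398⌉=36 ⌈14442/398⌉=37 ⌈14691/398⌉=37
  n=60…69: ⌈14940/398⌉=38 ⌈15189/398⌉=39 ⌈15438/398⌉=39 ⌈15687/398⌉=40 ⌈15936/398⌉=41 ⌈16185/398⌉=41 ⌈16434/398⌉=42 ⌈16683/398⌉=42 ⌈16932/398⌉=43 ⌈17181/398⌉=44
  n=70…79: ⌈17430/398⌉=44 ⌈17679/398⌉=45 ⌈17928/398⌉=46 ⌈18177/398⌉=46 ⌈18426/398⌉=47 ⌈18675/398⌉=47 ⌈18924/398⌉=48 ⌈19173/398⌉=49 ⌈19422/398⌉=49 ⌈19671/398⌉=50
  n=80…89: ⌈19920/398⌉=51 ⌈20169/398⌉=51 ⌈20418/398⌉=52 ⌈20667/398⌉=52 ⌈20916/398⌉=53 ⌈21165/398⌉=54 ⌈21414/398⌉=54 ⌈21663/398⌉=55 ⌈21912/398⌉=56 ⌈22161/398⌉=56
  n=90…99: ⌈22410/398⌉=57 ⌈22659/398⌉=57 ⌈22908/398⌉=58 ⌈23157/398⌉=59 ⌈23406/398⌉=59 ⌈23655/398⌉=60 ⌈23904/398⌉=61 ⌈24153/398⌉=61 ⌈24402/398⌉=62 ⌈24651/398⌉=62
  n=100…109: ⌈24900/398⌉=63 ⌈25149/398⌉=64 ⌈25398/398⌉=64 ⌈25647/398⌉=65 ⌈25896/398⌉=66 ⌈26145/398⌉=66 ⌈26394/398⌉=67 ⌈26643/398⌉=67 ⌈26892/398⌉=68 ⌈27141/398⌉=69
  n=110…111: ⌈27390/398⌉=69 ⌈27639/398⌉=70
s_n = t_(n+1) − t_n for n = 0 … 110 gives
prefix = 110110110101101101011011010110110101101101011011010110110101101101011011010110110101101101011011010110110101101
slide a length-7 window over [0..6] … [104..110] (105 windows); first occurrence of each distinct factor:
  [  0..  6] 1101101
  [  1..  7] 1011011
  [  2..  8] 0110110
  [  4.. 10] 1011010
  [  5.. 11] 0110101
  [  6.. 12] 1101011
  [  7.. 13] 1010110
  [  8.. 14] 0101101
  (the other 97 windows repeat one of these)
distinct factors: {0101101, 0110101, 0110110, 1010110, 1011010, 1011011, 1101011, 1101101}
count = 8  (Sturmian bound for length 7 is 8)


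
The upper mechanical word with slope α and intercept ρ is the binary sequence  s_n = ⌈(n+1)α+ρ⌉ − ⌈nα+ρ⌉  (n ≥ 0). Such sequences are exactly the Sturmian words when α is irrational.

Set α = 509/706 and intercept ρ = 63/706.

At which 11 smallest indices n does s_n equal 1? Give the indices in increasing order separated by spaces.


n=0: ⌈572/706⌉−⌈63/706⌉ = 1−1 = 0
n=1: ⌈1081/706⌉−⌈572/706⌉ = 2−1 = 1  ← one
n=2: ⌈1590/706⌉−⌈1081/706⌉ = 3−2 = 1  ← one
n=3: ⌈2099/706⌉−⌈1590/706⌉ = 3−3 = 0
n=4: ⌈2608/706⌉−⌈2099/706⌉ = 4−3 = 1  ← one
n=5: ⌈3117/706⌉−⌈2608/706⌉ = 5−4 = 1  ← one
n=6: ⌈3626/706⌉−⌈3117/706⌉ = 6−5 = 1  ← one
n=7: ⌈4135/706⌉−⌈3626/706⌉ = 6−6 = 0
n=8: ⌈4644/706⌉−⌈4135/706⌉ = 7−6 = 1  ← one
n=9: ⌈5153/706⌉−⌈4644/706⌉ = 8−7 = 1  ← one
n=10: ⌈5662/706⌉−⌈5153/706⌉ = 9−8 = 1  ← one
n=11: ⌈6171/706⌉−⌈5662/706⌉ = 9−9 = 0
n=12: ⌈6680/706⌉−⌈6171/706⌉ = 10−9 = 1  ← one
n=13: ⌈7189/706⌉−⌈6680/706⌉ = 11−10 = 1  ← one
n=14: ⌈7698/706⌉−⌈7189/706⌉ = 11−11 = 0
n=15: ⌈8207/706⌉−⌈7698/706⌉ = 12−11 = 1  ← one
positions of the first 11 ones: 1 2 4 5 6 8 9 10 12 13 15

1 2 4 5 6 8 9 10 12 13 15


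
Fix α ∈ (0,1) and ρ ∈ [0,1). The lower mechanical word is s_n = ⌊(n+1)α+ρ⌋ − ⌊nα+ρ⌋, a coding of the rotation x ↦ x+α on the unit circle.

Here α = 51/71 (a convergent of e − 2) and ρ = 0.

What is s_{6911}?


0

(n+1)α + ρ = (6912·51) / 71 = 352512/71
nα + ρ     = (6911·51) / 71 = 352461/71
⌊352512/71⌋ = 4964,  ⌊352461/71⌋ = 4964
s_{6911} = 4964 − 4964 = 0


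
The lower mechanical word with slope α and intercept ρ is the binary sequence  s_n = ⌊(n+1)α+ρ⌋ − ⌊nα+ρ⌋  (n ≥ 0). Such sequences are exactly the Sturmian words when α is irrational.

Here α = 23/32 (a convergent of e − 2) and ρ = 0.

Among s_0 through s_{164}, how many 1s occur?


#1s = Σ_{n=0}^{164} s_n = Σ_{n=0}^{164} (⌊(n+1)α+ρ⌋ − ⌊nα+ρ⌋)
the sum telescopes: every ⌊nα+ρ⌋ with 0 < n < 165 appears once with + and once with −, leaving ⌊165α+ρ⌋ − ⌊0·α+ρ⌋
165α + ρ = (165·23) / 32 = 3795/32
ρ = 0/32
⌊3795/32⌋ = 118,  ⌊0/32⌋ = 0
#1s = 118 − 0 = 118

118


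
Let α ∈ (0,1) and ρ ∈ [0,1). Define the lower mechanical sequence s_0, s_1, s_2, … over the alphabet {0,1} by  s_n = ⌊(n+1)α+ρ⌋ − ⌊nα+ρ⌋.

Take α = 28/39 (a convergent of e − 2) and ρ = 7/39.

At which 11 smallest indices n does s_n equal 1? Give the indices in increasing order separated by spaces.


1 2 3 5 6 8 9 10 12 13 15

n=0: ⌊35/39⌋−⌊7/39⌋ = 0−0 = 0
n=1: ⌊63/39⌋−⌊35/39⌋ = 1−0 = 1  ← one
n=2: ⌊91/39⌋−⌊63/39⌋ = 2−1 = 1  ← one
n=3: ⌊119/39⌋−⌊91/39⌋ = 3−2 = 1  ← one
n=4: ⌊147/39⌋−⌊119/39⌋ = 3−3 = 0
n=5: ⌊175/39⌋−⌊147/39⌋ = 4−3 = 1  ← one
n=6: ⌊203/39⌋−⌊175/39⌋ = 5−4 = 1  ← one
n=7: ⌊231/39⌋−⌊203/39⌋ = 5−5 = 0
n=8: ⌊259/39⌋−⌊231/39⌋ = 6−5 = 1  ← one
n=9: ⌊287/39⌋−⌊259/39⌋ = 7−6 = 1  ← one
n=10: ⌊315/39⌋−⌊287/39⌋ = 8−7 = 1  ← one
n=11: ⌊343/39⌋−⌊315/39⌋ = 8−8 = 0
n=12: ⌊371/39⌋−⌊343/39⌋ = 9−8 = 1  ← one
n=13: ⌊399/39⌋−⌊371/39⌋ = 10−9 = 1  ← one
n=14: ⌊427/39⌋−⌊399/39⌋ = 10−10 = 0
n=15: ⌊455/39⌋−⌊427/39⌋ = 11−10 = 1  ← one
positions of the first 11 ones: 1 2 3 5 6 8 9 10 12 13 15


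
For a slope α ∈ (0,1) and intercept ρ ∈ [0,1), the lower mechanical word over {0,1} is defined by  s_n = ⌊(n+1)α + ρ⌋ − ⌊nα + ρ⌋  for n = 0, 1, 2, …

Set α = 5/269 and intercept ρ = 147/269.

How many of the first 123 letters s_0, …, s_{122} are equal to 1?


2

#1s = Σ_{n=0}^{122} s_n = Σ_{n=0}^{122} (⌊(n+1)α+ρ⌋ − ⌊nα+ρ⌋)
the sum telescopes: every ⌊nα+ρ⌋ with 0 < n < 123 appears once with + and once with −, leaving ⌊123α+ρ⌋ − ⌊0·α+ρ⌋
123α + ρ = (123·5 + 147) / 269 = 762/269
ρ = 147/269
⌊762/269⌋ = 2,  ⌊147/269⌋ = 0
#1s = 2 − 0 = 2


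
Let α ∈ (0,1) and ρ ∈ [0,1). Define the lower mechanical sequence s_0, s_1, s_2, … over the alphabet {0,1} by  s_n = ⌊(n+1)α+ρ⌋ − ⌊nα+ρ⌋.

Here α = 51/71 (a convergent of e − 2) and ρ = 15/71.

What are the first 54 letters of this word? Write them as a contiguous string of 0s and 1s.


011101101110110111011101101110110111011011101101110111

n=0: ⌊(1·51+15)/71⌋ − ⌊(0·51+15)/71⌋ = ⌊66/71⌋ − ⌊15/71⌋ = 0 − 0 = 0
n=1: ⌊(2·51+15)/71⌋ − ⌊(1·51+15)/71⌋ = ⌊117/71⌋ − ⌊66/71⌋ = 1 − 0 = 1
n=2: ⌊(3·51+15)/71⌋ − ⌊(2·51+15)/71⌋ = ⌊168/71⌋ − ⌊117/71⌋ = 2 − 1 = 1
n=3: ⌊(4·51+15)/71⌋ − ⌊(3·51+15)/71⌋ = ⌊219/71⌋ − ⌊168/71⌋ = 3 − 2 = 1
n=4: ⌊(5·51+15)/71⌋ − ⌊(4·51+15)/71⌋ = ⌊270/71⌋ − ⌊219/71⌋ = 3 − 3 = 0
n=5: ⌊(6·51+15)/71⌋ − ⌊(5·51+15)/71⌋ = ⌊321/71⌋ − ⌊270/71⌋ = 4 − 3 = 1
n=6: ⌊(7·51+15)/71⌋ − ⌊(6·51+15)/71⌋ = ⌊372/71⌋ − ⌊321/71⌋ = 5 − 4 = 1
n=7: ⌊(8·51+15)/71⌋ − ⌊(7·51+15)/71⌋ = ⌊423/71⌋ − ⌊372/71⌋ = 5 − 5 = 0
n=8: ⌊(9·51+15)/71⌋ − ⌊(8·51+15)/71⌋ = ⌊474/71⌋ − ⌊423/71⌋ = 6 − 5 = 1
n=9: ⌊(10·51+15)/71⌋ − ⌊(9·51+15)/71⌋ = ⌊525/71⌋ − ⌊474/71⌋ = 7 − 6 = 1
n=10: ⌊(11·51+15)/71⌋ − ⌊(10·51+15)/71⌋ = ⌊576/71⌋ − ⌊525/71⌋ = 8 − 7 = 1
n=11: ⌊(12·51+15)/71⌋ − ⌊(11·51+15)/71⌋ = ⌊627/71⌋ − ⌊576/71⌋ = 8 − 8 = 0
n=12: ⌊(13·51+15)/71⌋ − ⌊(12·51+15)/71⌋ = ⌊678/71⌋ − ⌊627/71⌋ = 9 − 8 = 1
n=13: ⌊(14·51+15)/71⌋ − ⌊(13·51+15)/71⌋ = ⌊729/71⌋ − ⌊678/71⌋ = 10 − 9 = 1
n=14: ⌊(15·51+15)/71⌋ − ⌊(14·51+15)/71⌋ = ⌊780/71⌋ − ⌊729/71⌋ = 10 − 10 = 0
n=15: ⌊(16·51+15)/71⌋ − ⌊(15·51+15)/71⌋ = ⌊831/71⌋ − ⌊780/71⌋ = 11 − 10 = 1
n=16: ⌊(17·51+15)/71⌋ − ⌊(16·51+15)/71⌋ = ⌊882/71⌋ − ⌊831/71⌋ = 12 − 11 = 1
n=17: ⌊(18·51+15)/71⌋ − ⌊(17·51+15)/71⌋ = ⌊933/71⌋ − ⌊882/71⌋ = 13 − 12 = 1
n=18: ⌊(19·51+15)/71⌋ − ⌊(18·51+15)/71⌋ = ⌊984/71⌋ − ⌊933/71⌋ = 13 − 13 = 0
n=19: ⌊(20·51+15)/71⌋ − ⌊(19·51+15)/71⌋ = ⌊1035/71⌋ − ⌊984/71⌋ = 14 − 13 = 1
n=20: ⌊(21·51+15)/71⌋ − ⌊(20·51+15)/71⌋ = ⌊1086/71⌋ − ⌊1035/71⌋ = 15 − 14 = 1
n=21: ⌊(22·51+15)/71⌋ − ⌊(21·51+15)/71⌋ = ⌊1137/71⌋ − ⌊1086/71⌋ = 16 − 15 = 1
n=22: ⌊(23·51+15)/71⌋ − ⌊(22·51+15)/71⌋ = ⌊1188/71⌋ − ⌊1137/71⌋ = 16 − 16 = 0
n=23: ⌊(24·51+15)/71⌋ − ⌊(23·51+15)/71⌋ = ⌊1239/71⌋ − ⌊1188/71⌋ = 17 − 16 = 1
n=24: ⌊(25·51+15)/71⌋ − ⌊(24·51+15)/71⌋ = ⌊1290/71⌋ − ⌊1239/71⌋ = 18 − 17 = 1
n=25: ⌊(26·51+15)/71⌋ − ⌊(25·51+15)/71⌋ = ⌊1341/71⌋ − ⌊1290/71⌋ = 18 − 18 = 0
n=26: ⌊(27·51+15)/71⌋ − ⌊(26·51+15)/71⌋ = ⌊1392/71⌋ − ⌊1341/71⌋ = 19 − 18 = 1
n=27: ⌊(28·51+15)/71⌋ − ⌊(27·51+15)/71⌋ = ⌊1443/71⌋ − ⌊1392/71⌋ = 20 − 19 = 1
n=28: ⌊(29·51+15)/71⌋ − ⌊(28·51+15)/71⌋ = ⌊1494/71⌋ − ⌊1443/71⌋ = 21 − 20 = 1
n=29: ⌊(30·51+15)/71⌋ − ⌊(29·51+15)/71⌋ = ⌊1545/71⌋ − ⌊1494/71⌋ = 21 − 21 = 0
n=30: ⌊(31·51+15)/71⌋ − ⌊(30·51+15)/71⌋ = ⌊1596/71⌋ − ⌊1545/71⌋ = 22 − 21 = 1
n=31: ⌊(32·51+15)/71⌋ − ⌊(31·51+15)/71⌋ = ⌊1647/71⌋ − ⌊1596/71⌋ = 23 − 22 = 1
n=32: ⌊(33·51+15)/71⌋ − ⌊(32·51+15)/71⌋ = ⌊1698/71⌋ − ⌊1647/71⌋ = 23 − 23 = 0
n=33: ⌊(34·51+15)/71⌋ − ⌊(33·51+15)/71⌋ = ⌊1749/71⌋ − ⌊1698/71⌋ = 24 − 23 = 1
n=34: ⌊(35·51+15)/71⌋ − ⌊(34·51+15)/71⌋ = ⌊1800/71⌋ − ⌊1749/71⌋ = 25 − 24 = 1
n=35: ⌊(36·51+15)/71⌋ − ⌊(35·51+15)/71⌋ = ⌊1851/71⌋ − ⌊1800/71⌋ = 26 − 25 = 1
n=36: ⌊(37·51+15)/71⌋ − ⌊(36·51+15)/71⌋ = ⌊1902/71⌋ − ⌊1851/71⌋ = 26 − 26 = 0
n=37: ⌊(38·51+15)/71⌋ − ⌊(37·51+15)/71⌋ = ⌊1953/71⌋ − ⌊1902/71⌋ = 27 − 26 = 1
n=38: ⌊(39·51+15)/71⌋ − ⌊(38·51+15)/71⌋ = ⌊2004/71⌋ − ⌊1953/71⌋ = 28 − 27 = 1
n=39: ⌊(40·51+15)/71⌋ − ⌊(39·51+15)/71⌋ = ⌊2055/71⌋ − ⌊2004/71⌋ = 28 − 28 = 0
n=40: ⌊(41·51+15)/71⌋ − ⌊(40·51+15)/71⌋ = ⌊2106/71⌋ − ⌊2055/71⌋ = 29 − 28 = 1
n=41: ⌊(42·51+15)/71⌋ − ⌊(41·51+15)/71⌋ = ⌊2157/71⌋ − ⌊2106/71⌋ = 30 − 29 = 1
n=42: ⌊(43·51+15)/71⌋ − ⌊(42·51+15)/71⌋ = ⌊2208/71⌋ − ⌊2157/71⌋ = 31 − 30 = 1
n=43: ⌊(44·51+15)/71⌋ − ⌊(43·51+15)/71⌋ = ⌊2259/71⌋ − ⌊2208/71⌋ = 31 − 31 = 0
n=44: ⌊(45·51+15)/71⌋ − ⌊(44·51+15)/71⌋ = ⌊2310/71⌋ − ⌊2259/71⌋ = 32 − 31 = 1
n=45: ⌊(46·51+15)/71⌋ − ⌊(45·51+15)/71⌋ = ⌊2361/71⌋ − ⌊2310/71⌋ = 33 − 32 = 1
n=46: ⌊(47·51+15)/71⌋ − ⌊(46·51+15)/71⌋ = ⌊2412/71⌋ − ⌊2361/71⌋ = 33 − 33 = 0
n=47: ⌊(48·51+15)/71⌋ − ⌊(47·51+15)/71⌋ = ⌊2463/71⌋ − ⌊2412/71⌋ = 34 − 33 = 1
n=48: ⌊(49·51+15)/71⌋ − ⌊(48·51+15)/71⌋ = ⌊2514/71⌋ − ⌊2463/71⌋ = 35 − 34 = 1
n=49: ⌊(50·51+15)/71⌋ − ⌊(49·51+15)/71⌋ = ⌊2565/71⌋ − ⌊2514/71⌋ = 36 − 35 = 1
n=50: ⌊(51·51+15)/71⌋ − ⌊(50·51+15)/71⌋ = ⌊2616/71⌋ − ⌊2565/71⌋ = 36 − 36 = 0
n=51: ⌊(52·51+15)/71⌋ − ⌊(51·51+15)/71⌋ = ⌊2667/71⌋ − ⌊2616/71⌋ = 37 − 36 = 1
n=52: ⌊(53·51+15)/71⌋ − ⌊(52·51+15)/71⌋ = ⌊2718/71⌋ − ⌊2667/71⌋ = 38 − 37 = 1
n=53: ⌊(54·51+15)/71⌋ − ⌊(53·51+15)/71⌋ = ⌊2769/71⌋ − ⌊2718/71⌋ = 39 − 38 = 1
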